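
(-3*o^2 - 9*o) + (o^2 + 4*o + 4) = -2*o^2 - 5*o + 4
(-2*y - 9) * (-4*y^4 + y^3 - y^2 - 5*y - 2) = 8*y^5 + 34*y^4 - 7*y^3 + 19*y^2 + 49*y + 18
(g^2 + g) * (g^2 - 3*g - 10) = g^4 - 2*g^3 - 13*g^2 - 10*g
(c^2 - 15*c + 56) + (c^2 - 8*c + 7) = 2*c^2 - 23*c + 63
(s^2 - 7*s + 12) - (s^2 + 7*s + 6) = 6 - 14*s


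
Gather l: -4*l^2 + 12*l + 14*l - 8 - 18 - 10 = -4*l^2 + 26*l - 36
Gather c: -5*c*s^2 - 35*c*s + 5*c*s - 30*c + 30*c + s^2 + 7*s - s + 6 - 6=c*(-5*s^2 - 30*s) + s^2 + 6*s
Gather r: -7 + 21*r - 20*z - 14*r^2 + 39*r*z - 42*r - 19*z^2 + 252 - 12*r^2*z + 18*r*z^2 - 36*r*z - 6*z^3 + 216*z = r^2*(-12*z - 14) + r*(18*z^2 + 3*z - 21) - 6*z^3 - 19*z^2 + 196*z + 245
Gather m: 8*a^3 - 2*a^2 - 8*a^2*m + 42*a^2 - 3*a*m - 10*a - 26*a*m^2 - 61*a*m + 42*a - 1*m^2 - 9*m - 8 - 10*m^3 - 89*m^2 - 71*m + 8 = 8*a^3 + 40*a^2 + 32*a - 10*m^3 + m^2*(-26*a - 90) + m*(-8*a^2 - 64*a - 80)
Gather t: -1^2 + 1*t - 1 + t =2*t - 2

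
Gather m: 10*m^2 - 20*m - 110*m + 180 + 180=10*m^2 - 130*m + 360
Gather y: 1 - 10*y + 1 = 2 - 10*y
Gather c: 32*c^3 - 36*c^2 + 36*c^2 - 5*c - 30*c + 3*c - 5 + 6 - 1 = 32*c^3 - 32*c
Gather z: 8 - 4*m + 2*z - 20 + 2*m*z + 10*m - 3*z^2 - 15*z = 6*m - 3*z^2 + z*(2*m - 13) - 12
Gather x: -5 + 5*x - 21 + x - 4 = 6*x - 30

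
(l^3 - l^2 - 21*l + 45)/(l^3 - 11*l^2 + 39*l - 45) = (l + 5)/(l - 5)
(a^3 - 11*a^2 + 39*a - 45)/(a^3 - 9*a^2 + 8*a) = (a^3 - 11*a^2 + 39*a - 45)/(a*(a^2 - 9*a + 8))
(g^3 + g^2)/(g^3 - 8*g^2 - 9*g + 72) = g^2*(g + 1)/(g^3 - 8*g^2 - 9*g + 72)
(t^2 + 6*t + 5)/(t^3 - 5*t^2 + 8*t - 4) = (t^2 + 6*t + 5)/(t^3 - 5*t^2 + 8*t - 4)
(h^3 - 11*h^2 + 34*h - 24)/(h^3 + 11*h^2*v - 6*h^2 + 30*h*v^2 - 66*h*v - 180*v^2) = (h^2 - 5*h + 4)/(h^2 + 11*h*v + 30*v^2)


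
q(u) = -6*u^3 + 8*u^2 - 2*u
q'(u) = -18*u^2 + 16*u - 2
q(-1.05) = 17.87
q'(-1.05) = -38.64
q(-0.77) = 9.02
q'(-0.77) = -24.99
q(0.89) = 0.33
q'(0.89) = -2.02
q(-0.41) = 2.58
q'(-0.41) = -11.59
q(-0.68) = 6.95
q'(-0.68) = -21.20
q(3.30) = -135.10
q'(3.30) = -145.22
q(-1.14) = 21.57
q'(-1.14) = -43.63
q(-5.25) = 1099.22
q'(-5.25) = -582.12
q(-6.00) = 1596.00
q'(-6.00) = -746.00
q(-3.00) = 240.00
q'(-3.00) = -212.00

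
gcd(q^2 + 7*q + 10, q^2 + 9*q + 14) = q + 2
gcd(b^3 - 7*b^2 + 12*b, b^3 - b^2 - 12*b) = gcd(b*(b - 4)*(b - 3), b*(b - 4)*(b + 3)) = b^2 - 4*b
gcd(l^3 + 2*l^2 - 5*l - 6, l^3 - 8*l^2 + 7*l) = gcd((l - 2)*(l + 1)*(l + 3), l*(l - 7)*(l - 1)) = 1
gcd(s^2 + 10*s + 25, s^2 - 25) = s + 5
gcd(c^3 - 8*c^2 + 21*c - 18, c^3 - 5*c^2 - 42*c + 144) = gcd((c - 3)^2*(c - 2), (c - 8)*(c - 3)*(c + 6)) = c - 3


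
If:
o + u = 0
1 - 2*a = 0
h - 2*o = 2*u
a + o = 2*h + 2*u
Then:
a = 1/2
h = 0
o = -1/6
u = 1/6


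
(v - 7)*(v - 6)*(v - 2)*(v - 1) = v^4 - 16*v^3 + 83*v^2 - 152*v + 84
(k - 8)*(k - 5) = k^2 - 13*k + 40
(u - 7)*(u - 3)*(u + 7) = u^3 - 3*u^2 - 49*u + 147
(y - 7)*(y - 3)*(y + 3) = y^3 - 7*y^2 - 9*y + 63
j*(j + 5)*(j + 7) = j^3 + 12*j^2 + 35*j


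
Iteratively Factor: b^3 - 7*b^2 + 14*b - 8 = (b - 2)*(b^2 - 5*b + 4) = (b - 4)*(b - 2)*(b - 1)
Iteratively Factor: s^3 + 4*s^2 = (s)*(s^2 + 4*s) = s*(s + 4)*(s)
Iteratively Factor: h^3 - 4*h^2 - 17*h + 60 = (h - 5)*(h^2 + h - 12) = (h - 5)*(h + 4)*(h - 3)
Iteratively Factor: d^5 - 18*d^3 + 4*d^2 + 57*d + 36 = (d - 3)*(d^4 + 3*d^3 - 9*d^2 - 23*d - 12) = (d - 3)^2*(d^3 + 6*d^2 + 9*d + 4) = (d - 3)^2*(d + 1)*(d^2 + 5*d + 4) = (d - 3)^2*(d + 1)^2*(d + 4)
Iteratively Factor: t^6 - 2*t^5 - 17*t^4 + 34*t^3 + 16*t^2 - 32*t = (t - 2)*(t^5 - 17*t^3 + 16*t) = (t - 2)*(t + 4)*(t^4 - 4*t^3 - t^2 + 4*t) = t*(t - 2)*(t + 4)*(t^3 - 4*t^2 - t + 4) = t*(t - 4)*(t - 2)*(t + 4)*(t^2 - 1) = t*(t - 4)*(t - 2)*(t + 1)*(t + 4)*(t - 1)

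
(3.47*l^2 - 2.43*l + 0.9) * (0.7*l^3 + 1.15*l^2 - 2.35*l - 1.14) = 2.429*l^5 + 2.2895*l^4 - 10.319*l^3 + 2.7897*l^2 + 0.6552*l - 1.026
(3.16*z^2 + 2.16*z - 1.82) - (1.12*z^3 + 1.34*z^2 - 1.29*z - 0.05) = -1.12*z^3 + 1.82*z^2 + 3.45*z - 1.77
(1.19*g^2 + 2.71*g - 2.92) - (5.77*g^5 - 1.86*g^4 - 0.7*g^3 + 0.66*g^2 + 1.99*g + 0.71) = -5.77*g^5 + 1.86*g^4 + 0.7*g^3 + 0.53*g^2 + 0.72*g - 3.63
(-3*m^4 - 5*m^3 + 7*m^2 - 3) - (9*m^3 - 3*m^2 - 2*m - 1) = -3*m^4 - 14*m^3 + 10*m^2 + 2*m - 2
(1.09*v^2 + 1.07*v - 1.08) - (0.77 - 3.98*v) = 1.09*v^2 + 5.05*v - 1.85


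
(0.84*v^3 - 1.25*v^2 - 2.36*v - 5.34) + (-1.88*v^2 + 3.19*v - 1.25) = 0.84*v^3 - 3.13*v^2 + 0.83*v - 6.59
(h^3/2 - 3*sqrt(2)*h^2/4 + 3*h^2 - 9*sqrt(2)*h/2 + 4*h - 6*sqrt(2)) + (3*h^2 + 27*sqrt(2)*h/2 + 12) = h^3/2 - 3*sqrt(2)*h^2/4 + 6*h^2 + 4*h + 9*sqrt(2)*h - 6*sqrt(2) + 12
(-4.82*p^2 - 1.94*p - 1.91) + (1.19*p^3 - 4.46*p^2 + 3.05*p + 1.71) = 1.19*p^3 - 9.28*p^2 + 1.11*p - 0.2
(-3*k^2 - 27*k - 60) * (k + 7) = -3*k^3 - 48*k^2 - 249*k - 420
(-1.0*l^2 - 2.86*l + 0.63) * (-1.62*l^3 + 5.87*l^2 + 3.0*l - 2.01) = 1.62*l^5 - 1.2368*l^4 - 20.8088*l^3 - 2.8719*l^2 + 7.6386*l - 1.2663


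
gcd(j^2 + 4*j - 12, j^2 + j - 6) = j - 2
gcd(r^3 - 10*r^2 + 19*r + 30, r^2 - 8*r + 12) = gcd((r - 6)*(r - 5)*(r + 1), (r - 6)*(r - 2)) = r - 6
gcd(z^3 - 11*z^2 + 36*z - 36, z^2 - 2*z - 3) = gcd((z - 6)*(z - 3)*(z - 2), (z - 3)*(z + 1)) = z - 3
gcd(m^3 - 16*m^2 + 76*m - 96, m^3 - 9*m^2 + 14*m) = m - 2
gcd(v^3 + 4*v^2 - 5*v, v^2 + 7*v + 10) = v + 5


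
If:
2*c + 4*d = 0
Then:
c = -2*d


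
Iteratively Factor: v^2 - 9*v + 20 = (v - 5)*(v - 4)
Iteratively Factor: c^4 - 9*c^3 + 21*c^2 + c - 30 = (c - 2)*(c^3 - 7*c^2 + 7*c + 15) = (c - 3)*(c - 2)*(c^2 - 4*c - 5) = (c - 3)*(c - 2)*(c + 1)*(c - 5)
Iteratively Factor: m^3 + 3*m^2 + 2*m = (m)*(m^2 + 3*m + 2) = m*(m + 2)*(m + 1)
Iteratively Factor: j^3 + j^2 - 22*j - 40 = (j + 4)*(j^2 - 3*j - 10) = (j - 5)*(j + 4)*(j + 2)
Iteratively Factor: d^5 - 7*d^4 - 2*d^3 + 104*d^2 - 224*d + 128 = (d - 1)*(d^4 - 6*d^3 - 8*d^2 + 96*d - 128) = (d - 2)*(d - 1)*(d^3 - 4*d^2 - 16*d + 64) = (d - 2)*(d - 1)*(d + 4)*(d^2 - 8*d + 16) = (d - 4)*(d - 2)*(d - 1)*(d + 4)*(d - 4)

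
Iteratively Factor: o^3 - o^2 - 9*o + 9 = (o - 3)*(o^2 + 2*o - 3) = (o - 3)*(o + 3)*(o - 1)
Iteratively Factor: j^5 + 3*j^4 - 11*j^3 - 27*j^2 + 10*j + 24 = (j - 1)*(j^4 + 4*j^3 - 7*j^2 - 34*j - 24) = (j - 1)*(j + 2)*(j^3 + 2*j^2 - 11*j - 12) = (j - 3)*(j - 1)*(j + 2)*(j^2 + 5*j + 4) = (j - 3)*(j - 1)*(j + 2)*(j + 4)*(j + 1)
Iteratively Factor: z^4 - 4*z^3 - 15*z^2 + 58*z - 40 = (z - 1)*(z^3 - 3*z^2 - 18*z + 40) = (z - 1)*(z + 4)*(z^2 - 7*z + 10) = (z - 2)*(z - 1)*(z + 4)*(z - 5)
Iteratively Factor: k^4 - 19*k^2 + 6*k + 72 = (k - 3)*(k^3 + 3*k^2 - 10*k - 24) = (k - 3)^2*(k^2 + 6*k + 8) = (k - 3)^2*(k + 4)*(k + 2)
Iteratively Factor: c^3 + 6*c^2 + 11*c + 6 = (c + 3)*(c^2 + 3*c + 2) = (c + 1)*(c + 3)*(c + 2)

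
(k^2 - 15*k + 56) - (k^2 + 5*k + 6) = 50 - 20*k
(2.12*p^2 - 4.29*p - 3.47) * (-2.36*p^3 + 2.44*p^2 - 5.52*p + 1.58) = -5.0032*p^5 + 15.2972*p^4 - 13.9808*p^3 + 18.5636*p^2 + 12.3762*p - 5.4826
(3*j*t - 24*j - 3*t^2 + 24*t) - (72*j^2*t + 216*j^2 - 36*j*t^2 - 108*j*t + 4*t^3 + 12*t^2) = -72*j^2*t - 216*j^2 + 36*j*t^2 + 111*j*t - 24*j - 4*t^3 - 15*t^2 + 24*t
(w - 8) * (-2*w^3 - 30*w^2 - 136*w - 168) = -2*w^4 - 14*w^3 + 104*w^2 + 920*w + 1344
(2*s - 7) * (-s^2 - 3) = -2*s^3 + 7*s^2 - 6*s + 21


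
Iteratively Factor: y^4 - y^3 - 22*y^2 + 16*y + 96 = (y + 4)*(y^3 - 5*y^2 - 2*y + 24) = (y - 3)*(y + 4)*(y^2 - 2*y - 8) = (y - 4)*(y - 3)*(y + 4)*(y + 2)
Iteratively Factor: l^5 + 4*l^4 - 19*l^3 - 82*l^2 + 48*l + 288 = (l + 4)*(l^4 - 19*l^2 - 6*l + 72) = (l - 2)*(l + 4)*(l^3 + 2*l^2 - 15*l - 36) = (l - 2)*(l + 3)*(l + 4)*(l^2 - l - 12) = (l - 4)*(l - 2)*(l + 3)*(l + 4)*(l + 3)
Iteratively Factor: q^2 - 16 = (q - 4)*(q + 4)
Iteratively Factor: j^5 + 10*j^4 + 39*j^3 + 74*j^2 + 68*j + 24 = (j + 2)*(j^4 + 8*j^3 + 23*j^2 + 28*j + 12) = (j + 1)*(j + 2)*(j^3 + 7*j^2 + 16*j + 12) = (j + 1)*(j + 2)^2*(j^2 + 5*j + 6) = (j + 1)*(j + 2)^2*(j + 3)*(j + 2)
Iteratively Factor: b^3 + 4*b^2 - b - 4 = (b + 4)*(b^2 - 1) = (b - 1)*(b + 4)*(b + 1)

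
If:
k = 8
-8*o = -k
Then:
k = 8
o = 1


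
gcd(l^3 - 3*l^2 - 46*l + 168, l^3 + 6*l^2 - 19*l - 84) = l^2 + 3*l - 28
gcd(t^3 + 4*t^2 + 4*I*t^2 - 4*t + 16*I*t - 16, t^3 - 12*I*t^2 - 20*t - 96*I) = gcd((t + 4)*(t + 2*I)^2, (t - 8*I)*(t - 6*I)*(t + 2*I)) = t + 2*I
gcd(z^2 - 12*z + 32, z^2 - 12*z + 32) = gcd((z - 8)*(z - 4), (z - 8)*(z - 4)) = z^2 - 12*z + 32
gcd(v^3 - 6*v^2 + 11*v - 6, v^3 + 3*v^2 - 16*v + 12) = v^2 - 3*v + 2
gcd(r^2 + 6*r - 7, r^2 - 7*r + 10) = 1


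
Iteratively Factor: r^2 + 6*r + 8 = (r + 4)*(r + 2)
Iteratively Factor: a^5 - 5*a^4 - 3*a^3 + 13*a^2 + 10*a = (a - 2)*(a^4 - 3*a^3 - 9*a^2 - 5*a) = (a - 5)*(a - 2)*(a^3 + 2*a^2 + a) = (a - 5)*(a - 2)*(a + 1)*(a^2 + a) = a*(a - 5)*(a - 2)*(a + 1)*(a + 1)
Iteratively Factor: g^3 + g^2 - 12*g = (g - 3)*(g^2 + 4*g) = (g - 3)*(g + 4)*(g)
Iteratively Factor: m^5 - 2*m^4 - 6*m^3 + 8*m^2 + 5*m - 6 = (m + 2)*(m^4 - 4*m^3 + 2*m^2 + 4*m - 3) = (m - 3)*(m + 2)*(m^3 - m^2 - m + 1) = (m - 3)*(m + 1)*(m + 2)*(m^2 - 2*m + 1) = (m - 3)*(m - 1)*(m + 1)*(m + 2)*(m - 1)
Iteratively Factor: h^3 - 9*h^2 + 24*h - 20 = (h - 2)*(h^2 - 7*h + 10) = (h - 2)^2*(h - 5)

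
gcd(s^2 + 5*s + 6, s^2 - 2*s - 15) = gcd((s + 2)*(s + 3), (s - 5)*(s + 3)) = s + 3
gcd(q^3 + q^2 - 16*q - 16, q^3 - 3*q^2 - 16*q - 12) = q + 1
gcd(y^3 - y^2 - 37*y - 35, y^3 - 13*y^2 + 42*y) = y - 7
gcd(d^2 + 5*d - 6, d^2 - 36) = d + 6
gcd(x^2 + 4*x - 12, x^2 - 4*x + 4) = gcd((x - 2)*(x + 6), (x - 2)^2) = x - 2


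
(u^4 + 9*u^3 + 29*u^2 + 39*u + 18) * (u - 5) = u^5 + 4*u^4 - 16*u^3 - 106*u^2 - 177*u - 90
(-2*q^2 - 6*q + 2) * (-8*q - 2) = 16*q^3 + 52*q^2 - 4*q - 4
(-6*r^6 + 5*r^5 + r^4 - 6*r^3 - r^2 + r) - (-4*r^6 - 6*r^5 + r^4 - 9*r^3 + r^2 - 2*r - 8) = -2*r^6 + 11*r^5 + 3*r^3 - 2*r^2 + 3*r + 8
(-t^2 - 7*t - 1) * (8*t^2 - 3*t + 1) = -8*t^4 - 53*t^3 + 12*t^2 - 4*t - 1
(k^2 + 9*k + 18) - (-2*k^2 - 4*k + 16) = 3*k^2 + 13*k + 2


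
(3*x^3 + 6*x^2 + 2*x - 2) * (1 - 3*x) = -9*x^4 - 15*x^3 + 8*x - 2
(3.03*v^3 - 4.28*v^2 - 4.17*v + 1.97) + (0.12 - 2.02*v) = 3.03*v^3 - 4.28*v^2 - 6.19*v + 2.09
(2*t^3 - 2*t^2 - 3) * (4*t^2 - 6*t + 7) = 8*t^5 - 20*t^4 + 26*t^3 - 26*t^2 + 18*t - 21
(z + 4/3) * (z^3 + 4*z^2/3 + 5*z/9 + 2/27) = z^4 + 8*z^3/3 + 7*z^2/3 + 22*z/27 + 8/81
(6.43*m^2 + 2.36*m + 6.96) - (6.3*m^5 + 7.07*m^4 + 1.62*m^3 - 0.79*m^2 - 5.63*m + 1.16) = -6.3*m^5 - 7.07*m^4 - 1.62*m^3 + 7.22*m^2 + 7.99*m + 5.8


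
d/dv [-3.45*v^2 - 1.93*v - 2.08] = -6.9*v - 1.93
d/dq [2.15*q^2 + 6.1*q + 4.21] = 4.3*q + 6.1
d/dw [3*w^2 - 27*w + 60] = 6*w - 27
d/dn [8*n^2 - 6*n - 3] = 16*n - 6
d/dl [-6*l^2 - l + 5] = -12*l - 1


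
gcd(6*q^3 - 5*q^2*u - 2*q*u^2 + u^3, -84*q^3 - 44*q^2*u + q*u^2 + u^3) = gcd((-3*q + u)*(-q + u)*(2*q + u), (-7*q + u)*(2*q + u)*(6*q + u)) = 2*q + u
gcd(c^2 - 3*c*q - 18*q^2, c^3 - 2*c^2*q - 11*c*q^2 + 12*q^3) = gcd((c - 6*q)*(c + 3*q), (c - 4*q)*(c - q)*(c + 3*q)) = c + 3*q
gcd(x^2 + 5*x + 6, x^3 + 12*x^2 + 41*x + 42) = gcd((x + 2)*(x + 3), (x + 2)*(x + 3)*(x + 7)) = x^2 + 5*x + 6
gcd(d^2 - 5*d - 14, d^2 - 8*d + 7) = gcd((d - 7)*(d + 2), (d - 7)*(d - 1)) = d - 7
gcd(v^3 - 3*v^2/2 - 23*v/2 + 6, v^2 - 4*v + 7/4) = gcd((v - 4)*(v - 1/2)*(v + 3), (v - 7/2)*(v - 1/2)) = v - 1/2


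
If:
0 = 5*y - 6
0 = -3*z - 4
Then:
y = 6/5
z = -4/3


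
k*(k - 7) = k^2 - 7*k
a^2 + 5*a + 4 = (a + 1)*(a + 4)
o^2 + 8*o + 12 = (o + 2)*(o + 6)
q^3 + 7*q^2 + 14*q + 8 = (q + 1)*(q + 2)*(q + 4)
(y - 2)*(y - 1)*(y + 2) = y^3 - y^2 - 4*y + 4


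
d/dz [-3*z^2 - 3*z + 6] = -6*z - 3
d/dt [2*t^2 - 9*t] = 4*t - 9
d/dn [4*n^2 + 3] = 8*n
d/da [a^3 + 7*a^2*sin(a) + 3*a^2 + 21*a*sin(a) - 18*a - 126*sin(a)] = 7*a^2*cos(a) + 3*a^2 + 14*a*sin(a) + 21*a*cos(a) + 6*a + 21*sin(a) - 126*cos(a) - 18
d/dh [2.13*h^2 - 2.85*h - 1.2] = 4.26*h - 2.85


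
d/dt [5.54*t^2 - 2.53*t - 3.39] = 11.08*t - 2.53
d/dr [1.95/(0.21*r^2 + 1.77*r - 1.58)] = (-0.819*r - 3.4515)/(0.21*r^2 + 1.77*r - 1.58)^2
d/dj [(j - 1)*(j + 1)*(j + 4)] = 3*j^2 + 8*j - 1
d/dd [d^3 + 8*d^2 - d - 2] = 3*d^2 + 16*d - 1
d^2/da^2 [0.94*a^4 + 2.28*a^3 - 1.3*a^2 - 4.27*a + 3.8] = 11.28*a^2 + 13.68*a - 2.6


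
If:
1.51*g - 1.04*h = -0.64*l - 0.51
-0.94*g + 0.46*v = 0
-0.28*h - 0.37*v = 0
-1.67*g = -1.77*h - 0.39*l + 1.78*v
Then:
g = -0.02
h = 0.07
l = -0.63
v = -0.05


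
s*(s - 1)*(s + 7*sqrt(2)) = s^3 - s^2 + 7*sqrt(2)*s^2 - 7*sqrt(2)*s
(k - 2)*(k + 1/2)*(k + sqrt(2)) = k^3 - 3*k^2/2 + sqrt(2)*k^2 - 3*sqrt(2)*k/2 - k - sqrt(2)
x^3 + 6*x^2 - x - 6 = (x - 1)*(x + 1)*(x + 6)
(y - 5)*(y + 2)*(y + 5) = y^3 + 2*y^2 - 25*y - 50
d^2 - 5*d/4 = d*(d - 5/4)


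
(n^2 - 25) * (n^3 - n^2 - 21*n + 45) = n^5 - n^4 - 46*n^3 + 70*n^2 + 525*n - 1125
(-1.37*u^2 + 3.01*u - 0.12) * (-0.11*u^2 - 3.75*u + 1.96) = 0.1507*u^4 + 4.8064*u^3 - 13.9595*u^2 + 6.3496*u - 0.2352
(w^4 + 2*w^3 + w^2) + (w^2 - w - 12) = w^4 + 2*w^3 + 2*w^2 - w - 12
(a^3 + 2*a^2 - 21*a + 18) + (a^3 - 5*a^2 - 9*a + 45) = 2*a^3 - 3*a^2 - 30*a + 63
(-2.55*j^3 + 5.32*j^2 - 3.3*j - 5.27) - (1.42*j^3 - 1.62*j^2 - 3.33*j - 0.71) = -3.97*j^3 + 6.94*j^2 + 0.0300000000000002*j - 4.56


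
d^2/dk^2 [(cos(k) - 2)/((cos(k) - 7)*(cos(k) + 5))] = (6*(1 - cos(k)^2)^2 - cos(k)^5 - 220*cos(k)^3 + 358*cos(k)^2 - 1131*cos(k) - 302)/((cos(k) - 7)^3*(cos(k) + 5)^3)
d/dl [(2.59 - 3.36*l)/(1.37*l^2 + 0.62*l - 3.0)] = (4.6032*l^2 - 7.0966*l + 8.4742)/(1.8769*l^4 + 1.6988*l^3 - 7.8356*l^2 - 3.72*l + 9.0)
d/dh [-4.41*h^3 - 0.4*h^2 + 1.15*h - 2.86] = -13.23*h^2 - 0.8*h + 1.15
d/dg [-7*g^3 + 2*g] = 2 - 21*g^2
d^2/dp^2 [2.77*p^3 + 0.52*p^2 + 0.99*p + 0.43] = 16.62*p + 1.04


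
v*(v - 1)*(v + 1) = v^3 - v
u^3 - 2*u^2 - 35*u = u*(u - 7)*(u + 5)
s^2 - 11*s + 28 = (s - 7)*(s - 4)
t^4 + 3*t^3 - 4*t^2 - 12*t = t*(t - 2)*(t + 2)*(t + 3)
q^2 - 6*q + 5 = (q - 5)*(q - 1)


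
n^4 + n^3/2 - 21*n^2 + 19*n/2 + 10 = (n - 4)*(n - 1)*(n + 1/2)*(n + 5)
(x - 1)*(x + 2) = x^2 + x - 2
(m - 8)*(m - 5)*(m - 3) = m^3 - 16*m^2 + 79*m - 120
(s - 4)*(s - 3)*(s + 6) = s^3 - s^2 - 30*s + 72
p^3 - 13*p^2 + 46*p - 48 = (p - 8)*(p - 3)*(p - 2)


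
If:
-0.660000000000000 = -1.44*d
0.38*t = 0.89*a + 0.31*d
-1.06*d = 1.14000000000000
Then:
No Solution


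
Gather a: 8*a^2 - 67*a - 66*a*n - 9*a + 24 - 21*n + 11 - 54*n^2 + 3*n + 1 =8*a^2 + a*(-66*n - 76) - 54*n^2 - 18*n + 36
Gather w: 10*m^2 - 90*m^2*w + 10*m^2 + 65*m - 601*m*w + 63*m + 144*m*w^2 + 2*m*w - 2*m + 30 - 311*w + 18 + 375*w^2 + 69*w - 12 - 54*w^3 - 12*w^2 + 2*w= 20*m^2 + 126*m - 54*w^3 + w^2*(144*m + 363) + w*(-90*m^2 - 599*m - 240) + 36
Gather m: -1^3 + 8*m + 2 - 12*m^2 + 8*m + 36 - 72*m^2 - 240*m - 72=-84*m^2 - 224*m - 35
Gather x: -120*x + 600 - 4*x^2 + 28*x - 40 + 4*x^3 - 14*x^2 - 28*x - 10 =4*x^3 - 18*x^2 - 120*x + 550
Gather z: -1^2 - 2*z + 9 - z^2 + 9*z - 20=-z^2 + 7*z - 12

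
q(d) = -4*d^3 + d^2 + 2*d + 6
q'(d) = -12*d^2 + 2*d + 2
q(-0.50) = 5.75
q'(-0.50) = -2.00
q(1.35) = 0.68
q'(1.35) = -17.17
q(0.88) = 5.81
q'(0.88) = -5.53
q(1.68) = -6.78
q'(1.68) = -28.51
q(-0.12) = 5.78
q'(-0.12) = 1.59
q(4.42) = -311.03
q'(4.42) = -223.60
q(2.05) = -20.16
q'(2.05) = -44.33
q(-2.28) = 54.05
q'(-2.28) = -64.94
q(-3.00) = 117.00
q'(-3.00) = -112.00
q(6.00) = -810.00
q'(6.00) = -418.00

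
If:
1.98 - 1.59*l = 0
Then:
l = 1.25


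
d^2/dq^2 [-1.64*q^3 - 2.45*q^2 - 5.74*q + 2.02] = -9.84*q - 4.9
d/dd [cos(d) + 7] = -sin(d)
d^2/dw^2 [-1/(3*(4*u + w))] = -2/(3*(4*u + w)^3)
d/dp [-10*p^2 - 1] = -20*p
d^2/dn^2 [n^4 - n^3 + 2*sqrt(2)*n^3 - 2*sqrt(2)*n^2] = 12*n^2 - 6*n + 12*sqrt(2)*n - 4*sqrt(2)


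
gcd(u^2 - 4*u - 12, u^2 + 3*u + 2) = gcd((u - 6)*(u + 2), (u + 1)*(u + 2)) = u + 2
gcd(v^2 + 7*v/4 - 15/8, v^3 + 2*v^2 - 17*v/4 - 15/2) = v + 5/2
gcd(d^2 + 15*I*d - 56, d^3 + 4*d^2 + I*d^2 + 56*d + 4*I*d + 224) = d + 8*I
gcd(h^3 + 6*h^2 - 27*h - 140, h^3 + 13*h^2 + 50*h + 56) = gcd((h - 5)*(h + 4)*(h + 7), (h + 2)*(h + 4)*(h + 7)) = h^2 + 11*h + 28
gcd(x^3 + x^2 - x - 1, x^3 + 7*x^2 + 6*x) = x + 1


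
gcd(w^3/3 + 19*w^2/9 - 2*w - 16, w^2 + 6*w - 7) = 1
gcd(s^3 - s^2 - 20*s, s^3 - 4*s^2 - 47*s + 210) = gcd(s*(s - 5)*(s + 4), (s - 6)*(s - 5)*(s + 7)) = s - 5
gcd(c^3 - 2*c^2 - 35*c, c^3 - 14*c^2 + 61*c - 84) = c - 7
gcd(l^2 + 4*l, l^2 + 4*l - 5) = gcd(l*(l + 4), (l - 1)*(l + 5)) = 1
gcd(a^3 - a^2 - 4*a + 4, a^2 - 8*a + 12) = a - 2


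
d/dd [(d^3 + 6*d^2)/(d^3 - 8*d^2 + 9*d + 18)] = 2*d*(-7*d^3 + 9*d^2 + 54*d + 108)/(d^6 - 16*d^5 + 82*d^4 - 108*d^3 - 207*d^2 + 324*d + 324)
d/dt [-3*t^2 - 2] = -6*t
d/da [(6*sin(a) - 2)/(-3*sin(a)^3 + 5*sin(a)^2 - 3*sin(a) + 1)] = 4*(9*sin(a)^2 - 12*sin(a) + 5)*sin(a)*cos(a)/((sin(a) - 1)^2*(3*sin(a)^2 - 2*sin(a) + 1)^2)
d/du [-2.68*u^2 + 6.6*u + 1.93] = 6.6 - 5.36*u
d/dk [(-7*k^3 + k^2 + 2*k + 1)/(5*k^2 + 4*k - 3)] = (-35*k^4 - 56*k^3 + 57*k^2 - 16*k - 10)/(25*k^4 + 40*k^3 - 14*k^2 - 24*k + 9)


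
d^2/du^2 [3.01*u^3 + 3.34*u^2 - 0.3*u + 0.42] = 18.06*u + 6.68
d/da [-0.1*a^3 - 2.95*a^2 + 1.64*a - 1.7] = -0.3*a^2 - 5.9*a + 1.64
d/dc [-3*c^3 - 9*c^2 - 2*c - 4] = -9*c^2 - 18*c - 2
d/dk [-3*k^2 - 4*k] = -6*k - 4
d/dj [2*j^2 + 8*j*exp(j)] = 8*j*exp(j) + 4*j + 8*exp(j)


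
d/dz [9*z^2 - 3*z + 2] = 18*z - 3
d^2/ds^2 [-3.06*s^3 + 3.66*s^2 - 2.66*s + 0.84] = 7.32 - 18.36*s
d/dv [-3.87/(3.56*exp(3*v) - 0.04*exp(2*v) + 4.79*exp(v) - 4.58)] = (41.3316*exp(2*v) - 0.3096*exp(v) + 18.5373)*exp(v)/(3.56*exp(3*v) - 0.04*exp(2*v) + 4.79*exp(v) - 4.58)^2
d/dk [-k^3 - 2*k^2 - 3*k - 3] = -3*k^2 - 4*k - 3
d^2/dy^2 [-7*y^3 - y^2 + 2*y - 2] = -42*y - 2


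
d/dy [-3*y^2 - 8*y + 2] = -6*y - 8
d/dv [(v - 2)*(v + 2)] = 2*v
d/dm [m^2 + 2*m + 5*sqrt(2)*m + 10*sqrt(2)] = 2*m + 2 + 5*sqrt(2)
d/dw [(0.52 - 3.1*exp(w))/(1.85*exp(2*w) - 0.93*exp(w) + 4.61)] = (5.735*exp(2*w) - 1.924*exp(w) - 13.8074)*exp(w)/(3.4225*exp(4*w) - 3.441*exp(3*w) + 17.9219*exp(2*w) - 8.5746*exp(w) + 21.2521)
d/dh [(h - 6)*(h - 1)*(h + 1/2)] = 3*h^2 - 13*h + 5/2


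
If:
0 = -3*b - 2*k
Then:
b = -2*k/3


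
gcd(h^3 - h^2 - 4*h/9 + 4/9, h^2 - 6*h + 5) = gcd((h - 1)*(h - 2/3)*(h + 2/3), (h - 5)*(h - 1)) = h - 1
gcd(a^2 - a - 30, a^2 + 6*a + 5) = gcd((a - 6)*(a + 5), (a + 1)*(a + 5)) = a + 5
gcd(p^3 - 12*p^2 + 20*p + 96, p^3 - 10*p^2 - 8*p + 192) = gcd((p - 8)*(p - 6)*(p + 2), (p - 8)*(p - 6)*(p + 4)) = p^2 - 14*p + 48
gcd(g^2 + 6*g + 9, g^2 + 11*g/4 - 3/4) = g + 3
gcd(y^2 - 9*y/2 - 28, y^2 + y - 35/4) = y + 7/2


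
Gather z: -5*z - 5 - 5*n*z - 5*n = -5*n + z*(-5*n - 5) - 5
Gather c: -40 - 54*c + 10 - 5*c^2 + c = -5*c^2 - 53*c - 30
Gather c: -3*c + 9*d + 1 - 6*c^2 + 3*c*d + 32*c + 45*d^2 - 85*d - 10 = -6*c^2 + c*(3*d + 29) + 45*d^2 - 76*d - 9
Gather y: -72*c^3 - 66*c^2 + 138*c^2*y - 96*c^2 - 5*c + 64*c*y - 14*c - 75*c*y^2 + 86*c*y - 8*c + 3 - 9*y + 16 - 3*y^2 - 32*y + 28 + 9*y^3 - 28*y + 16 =-72*c^3 - 162*c^2 - 27*c + 9*y^3 + y^2*(-75*c - 3) + y*(138*c^2 + 150*c - 69) + 63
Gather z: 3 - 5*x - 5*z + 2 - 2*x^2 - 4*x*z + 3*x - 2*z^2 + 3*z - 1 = -2*x^2 - 2*x - 2*z^2 + z*(-4*x - 2) + 4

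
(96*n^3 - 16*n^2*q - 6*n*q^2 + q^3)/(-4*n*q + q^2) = -24*n^2/q - 2*n + q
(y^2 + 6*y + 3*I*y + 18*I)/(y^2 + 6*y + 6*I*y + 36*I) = (y + 3*I)/(y + 6*I)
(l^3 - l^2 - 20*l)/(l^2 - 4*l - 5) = l*(l + 4)/(l + 1)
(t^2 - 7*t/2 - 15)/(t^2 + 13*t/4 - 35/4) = 2*(2*t^2 - 7*t - 30)/(4*t^2 + 13*t - 35)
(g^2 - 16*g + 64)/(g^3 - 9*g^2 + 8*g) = (g - 8)/(g*(g - 1))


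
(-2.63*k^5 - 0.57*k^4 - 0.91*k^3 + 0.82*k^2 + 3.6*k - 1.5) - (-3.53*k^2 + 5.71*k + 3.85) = -2.63*k^5 - 0.57*k^4 - 0.91*k^3 + 4.35*k^2 - 2.11*k - 5.35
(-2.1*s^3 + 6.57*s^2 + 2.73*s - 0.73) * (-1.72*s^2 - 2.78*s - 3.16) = 3.612*s^5 - 5.4624*s^4 - 16.3242*s^3 - 27.095*s^2 - 6.5974*s + 2.3068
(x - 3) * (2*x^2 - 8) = 2*x^3 - 6*x^2 - 8*x + 24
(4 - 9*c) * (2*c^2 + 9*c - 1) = -18*c^3 - 73*c^2 + 45*c - 4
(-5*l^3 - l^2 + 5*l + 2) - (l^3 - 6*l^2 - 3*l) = -6*l^3 + 5*l^2 + 8*l + 2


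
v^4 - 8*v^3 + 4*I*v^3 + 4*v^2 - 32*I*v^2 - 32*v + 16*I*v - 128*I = (v - 8)*(v - 2*I)*(v + 2*I)*(v + 4*I)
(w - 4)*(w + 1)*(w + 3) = w^3 - 13*w - 12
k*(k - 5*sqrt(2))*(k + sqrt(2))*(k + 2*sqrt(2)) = k^4 - 2*sqrt(2)*k^3 - 26*k^2 - 20*sqrt(2)*k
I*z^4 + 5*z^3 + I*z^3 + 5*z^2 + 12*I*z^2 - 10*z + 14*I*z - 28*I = (z + 2)*(z - 7*I)*(z + 2*I)*(I*z - I)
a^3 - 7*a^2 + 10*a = a*(a - 5)*(a - 2)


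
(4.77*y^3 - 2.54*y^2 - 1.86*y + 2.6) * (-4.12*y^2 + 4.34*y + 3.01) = -19.6524*y^5 + 31.1666*y^4 + 10.9973*y^3 - 26.4298*y^2 + 5.6854*y + 7.826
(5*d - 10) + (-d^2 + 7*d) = -d^2 + 12*d - 10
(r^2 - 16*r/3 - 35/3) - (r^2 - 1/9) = -16*r/3 - 104/9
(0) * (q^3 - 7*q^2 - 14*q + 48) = 0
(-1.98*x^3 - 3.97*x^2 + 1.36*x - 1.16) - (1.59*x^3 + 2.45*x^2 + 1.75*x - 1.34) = -3.57*x^3 - 6.42*x^2 - 0.39*x + 0.18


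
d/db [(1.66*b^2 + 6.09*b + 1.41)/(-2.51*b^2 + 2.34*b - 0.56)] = (19.1703*b^2 + 5.219*b - 6.7098)/(6.3001*b^4 - 11.7468*b^3 + 8.2868*b^2 - 2.6208*b + 0.3136)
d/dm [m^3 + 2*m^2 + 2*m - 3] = 3*m^2 + 4*m + 2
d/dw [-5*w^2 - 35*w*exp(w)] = -35*w*exp(w) - 10*w - 35*exp(w)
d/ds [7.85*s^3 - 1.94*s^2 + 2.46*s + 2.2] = 23.55*s^2 - 3.88*s + 2.46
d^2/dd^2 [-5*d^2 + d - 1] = -10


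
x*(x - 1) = x^2 - x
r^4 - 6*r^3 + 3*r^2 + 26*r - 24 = (r - 4)*(r - 3)*(r - 1)*(r + 2)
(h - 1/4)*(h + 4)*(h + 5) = h^3 + 35*h^2/4 + 71*h/4 - 5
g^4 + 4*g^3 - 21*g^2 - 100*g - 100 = (g - 5)*(g + 2)^2*(g + 5)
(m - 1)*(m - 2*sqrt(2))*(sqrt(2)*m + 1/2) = sqrt(2)*m^3 - 7*m^2/2 - sqrt(2)*m^2 - sqrt(2)*m + 7*m/2 + sqrt(2)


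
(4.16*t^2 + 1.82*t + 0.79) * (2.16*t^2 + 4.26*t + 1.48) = 8.9856*t^4 + 21.6528*t^3 + 15.6164*t^2 + 6.059*t + 1.1692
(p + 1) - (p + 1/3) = 2/3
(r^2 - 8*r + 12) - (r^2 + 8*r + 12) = -16*r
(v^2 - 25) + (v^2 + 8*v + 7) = 2*v^2 + 8*v - 18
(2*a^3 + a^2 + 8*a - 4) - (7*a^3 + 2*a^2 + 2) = -5*a^3 - a^2 + 8*a - 6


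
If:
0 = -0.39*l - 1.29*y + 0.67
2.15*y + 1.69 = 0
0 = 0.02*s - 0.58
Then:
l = 4.32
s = 29.00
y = -0.79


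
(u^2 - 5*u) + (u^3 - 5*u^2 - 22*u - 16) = u^3 - 4*u^2 - 27*u - 16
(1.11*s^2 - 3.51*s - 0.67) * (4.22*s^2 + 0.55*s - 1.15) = 4.6842*s^4 - 14.2017*s^3 - 6.0344*s^2 + 3.668*s + 0.7705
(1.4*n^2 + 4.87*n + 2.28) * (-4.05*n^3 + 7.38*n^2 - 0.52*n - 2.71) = -5.67*n^5 - 9.3915*n^4 + 25.9786*n^3 + 10.5*n^2 - 14.3833*n - 6.1788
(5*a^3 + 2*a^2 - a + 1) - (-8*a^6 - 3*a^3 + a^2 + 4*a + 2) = 8*a^6 + 8*a^3 + a^2 - 5*a - 1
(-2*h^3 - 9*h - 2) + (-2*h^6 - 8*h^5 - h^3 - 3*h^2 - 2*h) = -2*h^6 - 8*h^5 - 3*h^3 - 3*h^2 - 11*h - 2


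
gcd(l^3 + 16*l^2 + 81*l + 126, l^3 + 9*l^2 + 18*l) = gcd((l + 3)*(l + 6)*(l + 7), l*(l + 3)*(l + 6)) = l^2 + 9*l + 18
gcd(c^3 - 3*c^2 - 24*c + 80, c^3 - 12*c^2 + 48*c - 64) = c^2 - 8*c + 16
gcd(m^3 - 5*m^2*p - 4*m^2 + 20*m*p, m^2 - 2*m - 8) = m - 4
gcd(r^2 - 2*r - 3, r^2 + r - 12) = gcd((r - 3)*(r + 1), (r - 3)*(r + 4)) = r - 3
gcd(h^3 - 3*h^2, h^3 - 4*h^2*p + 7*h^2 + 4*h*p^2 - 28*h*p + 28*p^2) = 1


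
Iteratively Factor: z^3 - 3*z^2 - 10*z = (z + 2)*(z^2 - 5*z) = z*(z + 2)*(z - 5)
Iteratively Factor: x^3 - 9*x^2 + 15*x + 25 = (x + 1)*(x^2 - 10*x + 25) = (x - 5)*(x + 1)*(x - 5)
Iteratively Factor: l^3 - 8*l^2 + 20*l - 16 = (l - 4)*(l^2 - 4*l + 4) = (l - 4)*(l - 2)*(l - 2)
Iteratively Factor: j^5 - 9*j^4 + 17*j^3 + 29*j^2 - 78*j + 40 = (j + 2)*(j^4 - 11*j^3 + 39*j^2 - 49*j + 20) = (j - 1)*(j + 2)*(j^3 - 10*j^2 + 29*j - 20) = (j - 4)*(j - 1)*(j + 2)*(j^2 - 6*j + 5) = (j - 5)*(j - 4)*(j - 1)*(j + 2)*(j - 1)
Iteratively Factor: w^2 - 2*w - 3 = (w - 3)*(w + 1)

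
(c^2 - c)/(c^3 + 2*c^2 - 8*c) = (c - 1)/(c^2 + 2*c - 8)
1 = 1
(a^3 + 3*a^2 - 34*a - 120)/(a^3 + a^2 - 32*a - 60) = (a + 4)/(a + 2)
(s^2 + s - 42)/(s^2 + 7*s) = (s - 6)/s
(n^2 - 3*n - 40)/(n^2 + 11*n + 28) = (n^2 - 3*n - 40)/(n^2 + 11*n + 28)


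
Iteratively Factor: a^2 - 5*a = (a - 5)*(a)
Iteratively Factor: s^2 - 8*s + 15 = (s - 5)*(s - 3)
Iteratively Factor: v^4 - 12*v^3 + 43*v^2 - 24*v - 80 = (v - 5)*(v^3 - 7*v^2 + 8*v + 16) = (v - 5)*(v - 4)*(v^2 - 3*v - 4) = (v - 5)*(v - 4)*(v + 1)*(v - 4)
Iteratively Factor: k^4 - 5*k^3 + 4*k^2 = (k)*(k^3 - 5*k^2 + 4*k) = k^2*(k^2 - 5*k + 4) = k^2*(k - 4)*(k - 1)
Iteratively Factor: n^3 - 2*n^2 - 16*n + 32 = (n + 4)*(n^2 - 6*n + 8) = (n - 2)*(n + 4)*(n - 4)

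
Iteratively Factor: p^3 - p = (p + 1)*(p^2 - p) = p*(p + 1)*(p - 1)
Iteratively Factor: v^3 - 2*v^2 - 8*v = (v - 4)*(v^2 + 2*v) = v*(v - 4)*(v + 2)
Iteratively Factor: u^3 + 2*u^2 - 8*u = (u + 4)*(u^2 - 2*u) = u*(u + 4)*(u - 2)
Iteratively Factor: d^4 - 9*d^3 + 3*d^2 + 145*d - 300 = (d - 3)*(d^3 - 6*d^2 - 15*d + 100) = (d - 5)*(d - 3)*(d^2 - d - 20) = (d - 5)^2*(d - 3)*(d + 4)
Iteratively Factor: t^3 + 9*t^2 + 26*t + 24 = (t + 2)*(t^2 + 7*t + 12) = (t + 2)*(t + 3)*(t + 4)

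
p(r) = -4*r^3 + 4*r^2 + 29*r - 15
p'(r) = -12*r^2 + 8*r + 29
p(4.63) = -191.99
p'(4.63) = -191.20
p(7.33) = -1162.85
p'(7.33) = -557.11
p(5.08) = -288.84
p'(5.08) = -240.04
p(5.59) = -426.61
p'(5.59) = -301.26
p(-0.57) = -29.49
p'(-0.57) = 20.54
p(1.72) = 26.36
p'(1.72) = 7.26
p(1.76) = 26.62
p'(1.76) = 5.91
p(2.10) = 26.50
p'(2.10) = -7.12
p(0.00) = -15.00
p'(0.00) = 29.00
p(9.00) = -2346.00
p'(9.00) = -871.00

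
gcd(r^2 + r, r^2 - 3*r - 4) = r + 1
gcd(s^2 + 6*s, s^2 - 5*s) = s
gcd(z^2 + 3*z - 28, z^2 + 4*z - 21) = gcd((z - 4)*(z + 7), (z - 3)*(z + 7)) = z + 7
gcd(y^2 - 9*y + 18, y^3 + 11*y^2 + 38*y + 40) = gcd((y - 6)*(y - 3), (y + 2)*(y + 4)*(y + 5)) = 1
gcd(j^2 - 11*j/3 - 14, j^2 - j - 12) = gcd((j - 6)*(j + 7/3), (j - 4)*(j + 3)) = 1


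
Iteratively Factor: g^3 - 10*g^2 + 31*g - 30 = (g - 3)*(g^2 - 7*g + 10) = (g - 5)*(g - 3)*(g - 2)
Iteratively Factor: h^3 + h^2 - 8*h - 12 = (h + 2)*(h^2 - h - 6) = (h - 3)*(h + 2)*(h + 2)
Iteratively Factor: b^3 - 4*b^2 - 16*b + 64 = (b - 4)*(b^2 - 16) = (b - 4)*(b + 4)*(b - 4)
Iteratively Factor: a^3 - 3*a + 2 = (a + 2)*(a^2 - 2*a + 1) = (a - 1)*(a + 2)*(a - 1)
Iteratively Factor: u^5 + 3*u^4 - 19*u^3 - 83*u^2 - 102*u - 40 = (u - 5)*(u^4 + 8*u^3 + 21*u^2 + 22*u + 8) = (u - 5)*(u + 4)*(u^3 + 4*u^2 + 5*u + 2) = (u - 5)*(u + 1)*(u + 4)*(u^2 + 3*u + 2) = (u - 5)*(u + 1)*(u + 2)*(u + 4)*(u + 1)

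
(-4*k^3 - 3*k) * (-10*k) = 40*k^4 + 30*k^2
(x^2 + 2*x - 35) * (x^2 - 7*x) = x^4 - 5*x^3 - 49*x^2 + 245*x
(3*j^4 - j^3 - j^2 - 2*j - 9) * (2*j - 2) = 6*j^5 - 8*j^4 - 2*j^2 - 14*j + 18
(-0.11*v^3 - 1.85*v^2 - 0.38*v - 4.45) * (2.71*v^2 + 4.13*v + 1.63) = -0.2981*v^5 - 5.4678*v^4 - 8.8496*v^3 - 16.6444*v^2 - 18.9979*v - 7.2535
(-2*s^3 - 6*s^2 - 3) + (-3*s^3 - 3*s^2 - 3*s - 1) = -5*s^3 - 9*s^2 - 3*s - 4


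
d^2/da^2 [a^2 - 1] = 2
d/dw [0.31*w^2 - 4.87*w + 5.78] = 0.62*w - 4.87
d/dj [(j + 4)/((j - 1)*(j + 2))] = (-j^2 - 8*j - 6)/(j^4 + 2*j^3 - 3*j^2 - 4*j + 4)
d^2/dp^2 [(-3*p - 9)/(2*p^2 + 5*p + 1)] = 6*(-(p + 3)*(4*p + 5)^2 + (6*p + 11)*(2*p^2 + 5*p + 1))/(2*p^2 + 5*p + 1)^3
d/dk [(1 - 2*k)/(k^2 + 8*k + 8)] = 2*(k^2 - k - 12)/(k^4 + 16*k^3 + 80*k^2 + 128*k + 64)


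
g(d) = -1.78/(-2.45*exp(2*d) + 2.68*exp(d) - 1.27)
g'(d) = -1.78*(4.9*exp(2*d) - 2.68*exp(d))/(-2.45*exp(2*d) + 2.68*exp(d) - 1.27)^2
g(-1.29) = 2.48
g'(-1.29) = 1.27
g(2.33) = 0.01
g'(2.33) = -0.02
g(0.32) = 0.80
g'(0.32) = -2.01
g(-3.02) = 1.55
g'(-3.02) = 0.16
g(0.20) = 1.08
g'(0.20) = -2.63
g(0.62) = 0.37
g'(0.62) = -0.94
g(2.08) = 0.01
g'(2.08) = -0.03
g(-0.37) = 3.03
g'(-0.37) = -2.51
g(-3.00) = 1.56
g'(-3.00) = 0.17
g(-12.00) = 1.40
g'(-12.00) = 0.00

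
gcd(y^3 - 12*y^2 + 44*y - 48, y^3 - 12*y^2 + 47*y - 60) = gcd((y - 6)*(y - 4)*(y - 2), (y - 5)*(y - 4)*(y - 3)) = y - 4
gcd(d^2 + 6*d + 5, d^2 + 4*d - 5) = d + 5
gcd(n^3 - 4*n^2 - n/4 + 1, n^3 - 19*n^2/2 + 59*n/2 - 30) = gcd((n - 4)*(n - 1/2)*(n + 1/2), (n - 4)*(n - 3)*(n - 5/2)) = n - 4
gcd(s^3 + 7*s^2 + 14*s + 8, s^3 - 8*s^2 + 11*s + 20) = s + 1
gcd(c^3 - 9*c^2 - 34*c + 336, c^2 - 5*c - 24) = c - 8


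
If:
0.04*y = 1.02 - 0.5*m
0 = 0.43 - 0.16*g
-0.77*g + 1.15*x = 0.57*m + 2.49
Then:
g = 2.69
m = 2.04 - 0.08*y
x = 4.97580434782609 - 0.0396521739130435*y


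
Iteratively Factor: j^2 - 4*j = (j - 4)*(j)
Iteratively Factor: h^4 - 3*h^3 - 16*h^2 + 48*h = (h)*(h^3 - 3*h^2 - 16*h + 48) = h*(h + 4)*(h^2 - 7*h + 12) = h*(h - 3)*(h + 4)*(h - 4)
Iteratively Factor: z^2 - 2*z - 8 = (z + 2)*(z - 4)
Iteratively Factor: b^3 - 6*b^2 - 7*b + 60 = (b - 4)*(b^2 - 2*b - 15) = (b - 4)*(b + 3)*(b - 5)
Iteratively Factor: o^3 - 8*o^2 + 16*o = (o - 4)*(o^2 - 4*o) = o*(o - 4)*(o - 4)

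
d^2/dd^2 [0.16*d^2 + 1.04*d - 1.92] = 0.320000000000000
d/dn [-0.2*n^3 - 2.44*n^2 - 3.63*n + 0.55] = -0.6*n^2 - 4.88*n - 3.63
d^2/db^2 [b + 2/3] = 0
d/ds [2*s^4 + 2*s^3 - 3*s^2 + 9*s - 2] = 8*s^3 + 6*s^2 - 6*s + 9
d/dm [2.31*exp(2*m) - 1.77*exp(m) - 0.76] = (4.62*exp(m) - 1.77)*exp(m)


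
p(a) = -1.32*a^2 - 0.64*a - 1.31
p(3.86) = -23.45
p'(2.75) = -7.90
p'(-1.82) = 4.16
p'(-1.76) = 4.01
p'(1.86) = -5.55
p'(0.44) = -1.80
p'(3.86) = -10.83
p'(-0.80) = 1.47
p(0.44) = -1.85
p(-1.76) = -4.27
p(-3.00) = -11.27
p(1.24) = -4.13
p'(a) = -2.64*a - 0.64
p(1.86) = -7.07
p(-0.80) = -1.64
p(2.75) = -13.05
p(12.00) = -199.07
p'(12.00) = -32.32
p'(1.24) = -3.91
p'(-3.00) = 7.28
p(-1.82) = -4.52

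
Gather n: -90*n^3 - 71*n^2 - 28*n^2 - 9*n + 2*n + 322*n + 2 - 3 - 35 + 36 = -90*n^3 - 99*n^2 + 315*n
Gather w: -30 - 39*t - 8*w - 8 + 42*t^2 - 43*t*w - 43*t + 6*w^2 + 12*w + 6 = 42*t^2 - 82*t + 6*w^2 + w*(4 - 43*t) - 32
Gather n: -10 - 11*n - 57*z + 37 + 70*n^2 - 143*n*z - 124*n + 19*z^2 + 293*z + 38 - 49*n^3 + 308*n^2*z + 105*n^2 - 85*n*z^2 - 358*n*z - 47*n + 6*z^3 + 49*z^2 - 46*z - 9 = -49*n^3 + n^2*(308*z + 175) + n*(-85*z^2 - 501*z - 182) + 6*z^3 + 68*z^2 + 190*z + 56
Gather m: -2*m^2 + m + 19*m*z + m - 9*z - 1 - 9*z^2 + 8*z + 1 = -2*m^2 + m*(19*z + 2) - 9*z^2 - z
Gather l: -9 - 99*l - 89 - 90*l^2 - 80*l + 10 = -90*l^2 - 179*l - 88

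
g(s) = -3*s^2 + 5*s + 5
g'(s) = 5 - 6*s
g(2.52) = -1.45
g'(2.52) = -10.12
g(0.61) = 6.93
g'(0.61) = 1.34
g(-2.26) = -21.62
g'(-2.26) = 18.56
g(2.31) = 0.54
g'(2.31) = -8.86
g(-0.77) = -0.63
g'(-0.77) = 9.62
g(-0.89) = -1.83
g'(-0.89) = 10.34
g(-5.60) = -117.08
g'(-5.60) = 38.60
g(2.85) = -5.12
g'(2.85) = -12.10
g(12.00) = -367.00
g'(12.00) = -67.00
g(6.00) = -73.00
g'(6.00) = -31.00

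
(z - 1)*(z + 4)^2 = z^3 + 7*z^2 + 8*z - 16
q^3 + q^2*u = q^2*(q + u)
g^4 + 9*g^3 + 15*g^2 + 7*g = g*(g + 1)^2*(g + 7)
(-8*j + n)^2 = 64*j^2 - 16*j*n + n^2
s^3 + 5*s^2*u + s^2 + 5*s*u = s*(s + 1)*(s + 5*u)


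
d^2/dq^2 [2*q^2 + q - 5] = 4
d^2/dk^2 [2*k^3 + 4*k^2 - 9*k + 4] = 12*k + 8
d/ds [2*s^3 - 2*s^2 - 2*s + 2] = 6*s^2 - 4*s - 2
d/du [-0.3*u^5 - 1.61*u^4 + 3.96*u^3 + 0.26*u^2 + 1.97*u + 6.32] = -1.5*u^4 - 6.44*u^3 + 11.88*u^2 + 0.52*u + 1.97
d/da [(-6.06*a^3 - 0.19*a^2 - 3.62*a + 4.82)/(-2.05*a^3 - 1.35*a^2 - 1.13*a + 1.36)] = (7.105427357601e-15*a^5 + 7.79150000000001*a^4 - 1.1464*a^3 + 0.245899999999999*a^2 + 12.4972*a + 0.5234)/(4.2025*a^6 + 5.535*a^5 + 6.4555*a^4 - 2.525*a^3 - 2.3951*a^2 - 3.0736*a + 1.8496)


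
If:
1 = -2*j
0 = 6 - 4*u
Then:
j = -1/2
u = 3/2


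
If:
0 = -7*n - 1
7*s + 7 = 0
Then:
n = -1/7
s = -1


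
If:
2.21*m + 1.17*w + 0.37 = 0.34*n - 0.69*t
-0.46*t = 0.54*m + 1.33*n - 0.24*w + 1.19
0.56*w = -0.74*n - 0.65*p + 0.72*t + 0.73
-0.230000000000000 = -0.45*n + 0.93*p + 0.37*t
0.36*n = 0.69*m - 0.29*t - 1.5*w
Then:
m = -0.03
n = -0.42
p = 0.02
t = -1.18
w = 0.31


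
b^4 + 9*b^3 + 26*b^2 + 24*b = b*(b + 2)*(b + 3)*(b + 4)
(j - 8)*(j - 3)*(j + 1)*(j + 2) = j^4 - 8*j^3 - 7*j^2 + 50*j + 48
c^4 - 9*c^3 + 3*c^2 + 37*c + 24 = (c - 8)*(c - 3)*(c + 1)^2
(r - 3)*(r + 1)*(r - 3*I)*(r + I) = r^4 - 2*r^3 - 2*I*r^3 + 4*I*r^2 - 6*r + 6*I*r - 9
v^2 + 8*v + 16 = (v + 4)^2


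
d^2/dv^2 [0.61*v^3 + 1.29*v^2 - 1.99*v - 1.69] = 3.66*v + 2.58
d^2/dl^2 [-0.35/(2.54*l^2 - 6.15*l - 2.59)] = (-4.51612*l^2 + 10.9347*l + 0.35*(5.08*l - 6.15)*(10.16*l - 12.3) + 4.60502)/(-2.54*l^2 + 6.15*l + 2.59)^3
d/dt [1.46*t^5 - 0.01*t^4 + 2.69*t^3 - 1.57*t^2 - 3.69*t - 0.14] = 7.3*t^4 - 0.04*t^3 + 8.07*t^2 - 3.14*t - 3.69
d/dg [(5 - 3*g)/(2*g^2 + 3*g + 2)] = (6*g^2 - 20*g - 21)/(4*g^4 + 12*g^3 + 17*g^2 + 12*g + 4)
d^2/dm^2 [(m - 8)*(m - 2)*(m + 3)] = 6*m - 14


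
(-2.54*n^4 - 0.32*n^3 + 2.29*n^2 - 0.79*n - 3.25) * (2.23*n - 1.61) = -5.6642*n^5 + 3.3758*n^4 + 5.6219*n^3 - 5.4486*n^2 - 5.9756*n + 5.2325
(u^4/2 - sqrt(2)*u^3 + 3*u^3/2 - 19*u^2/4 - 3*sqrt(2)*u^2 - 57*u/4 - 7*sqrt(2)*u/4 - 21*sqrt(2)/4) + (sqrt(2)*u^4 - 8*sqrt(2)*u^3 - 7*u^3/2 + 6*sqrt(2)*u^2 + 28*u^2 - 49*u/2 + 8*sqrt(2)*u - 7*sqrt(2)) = u^4/2 + sqrt(2)*u^4 - 9*sqrt(2)*u^3 - 2*u^3 + 3*sqrt(2)*u^2 + 93*u^2/4 - 155*u/4 + 25*sqrt(2)*u/4 - 49*sqrt(2)/4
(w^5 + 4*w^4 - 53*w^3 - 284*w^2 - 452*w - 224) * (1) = w^5 + 4*w^4 - 53*w^3 - 284*w^2 - 452*w - 224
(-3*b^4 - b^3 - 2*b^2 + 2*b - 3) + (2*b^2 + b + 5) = -3*b^4 - b^3 + 3*b + 2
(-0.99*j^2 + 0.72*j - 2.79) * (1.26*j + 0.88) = -1.2474*j^3 + 0.036*j^2 - 2.8818*j - 2.4552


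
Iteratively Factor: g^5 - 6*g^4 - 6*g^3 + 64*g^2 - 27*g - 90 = (g - 2)*(g^4 - 4*g^3 - 14*g^2 + 36*g + 45) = (g - 2)*(g + 3)*(g^3 - 7*g^2 + 7*g + 15) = (g - 2)*(g + 1)*(g + 3)*(g^2 - 8*g + 15) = (g - 5)*(g - 2)*(g + 1)*(g + 3)*(g - 3)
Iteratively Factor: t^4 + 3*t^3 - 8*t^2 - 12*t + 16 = (t - 1)*(t^3 + 4*t^2 - 4*t - 16) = (t - 1)*(t + 4)*(t^2 - 4) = (t - 2)*(t - 1)*(t + 4)*(t + 2)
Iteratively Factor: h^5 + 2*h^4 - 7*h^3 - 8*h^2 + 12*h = (h - 1)*(h^4 + 3*h^3 - 4*h^2 - 12*h) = (h - 1)*(h + 3)*(h^3 - 4*h) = h*(h - 1)*(h + 3)*(h^2 - 4) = h*(h - 2)*(h - 1)*(h + 3)*(h + 2)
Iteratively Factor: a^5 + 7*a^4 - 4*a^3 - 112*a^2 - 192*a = (a + 4)*(a^4 + 3*a^3 - 16*a^2 - 48*a) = a*(a + 4)*(a^3 + 3*a^2 - 16*a - 48) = a*(a - 4)*(a + 4)*(a^2 + 7*a + 12) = a*(a - 4)*(a + 4)^2*(a + 3)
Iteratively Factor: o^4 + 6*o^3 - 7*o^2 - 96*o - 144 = (o + 4)*(o^3 + 2*o^2 - 15*o - 36) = (o + 3)*(o + 4)*(o^2 - o - 12) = (o + 3)^2*(o + 4)*(o - 4)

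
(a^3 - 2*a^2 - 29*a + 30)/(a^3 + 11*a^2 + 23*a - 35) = (a - 6)/(a + 7)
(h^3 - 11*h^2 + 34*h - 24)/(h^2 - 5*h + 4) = h - 6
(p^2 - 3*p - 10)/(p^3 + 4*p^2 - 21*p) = (p^2 - 3*p - 10)/(p*(p^2 + 4*p - 21))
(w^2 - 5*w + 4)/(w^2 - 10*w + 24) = (w - 1)/(w - 6)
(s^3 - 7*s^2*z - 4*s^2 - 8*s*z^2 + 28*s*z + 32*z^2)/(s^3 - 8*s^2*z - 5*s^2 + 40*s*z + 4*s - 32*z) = (s + z)/(s - 1)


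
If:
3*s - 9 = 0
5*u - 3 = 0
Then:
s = 3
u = 3/5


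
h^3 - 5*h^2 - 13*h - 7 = (h - 7)*(h + 1)^2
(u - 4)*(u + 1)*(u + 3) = u^3 - 13*u - 12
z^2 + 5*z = z*(z + 5)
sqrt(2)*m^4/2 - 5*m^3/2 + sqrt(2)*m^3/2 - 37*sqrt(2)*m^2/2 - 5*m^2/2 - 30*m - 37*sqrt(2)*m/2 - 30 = (m + 1)*(m - 6*sqrt(2))*(m + 5*sqrt(2)/2)*(sqrt(2)*m/2 + 1)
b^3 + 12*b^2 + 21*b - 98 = (b - 2)*(b + 7)^2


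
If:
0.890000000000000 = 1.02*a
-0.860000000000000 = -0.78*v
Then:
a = 0.87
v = 1.10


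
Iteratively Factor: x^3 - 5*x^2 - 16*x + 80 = (x - 4)*(x^2 - x - 20) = (x - 5)*(x - 4)*(x + 4)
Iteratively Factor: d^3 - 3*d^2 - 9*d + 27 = (d - 3)*(d^2 - 9) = (d - 3)*(d + 3)*(d - 3)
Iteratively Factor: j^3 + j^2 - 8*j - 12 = (j + 2)*(j^2 - j - 6) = (j - 3)*(j + 2)*(j + 2)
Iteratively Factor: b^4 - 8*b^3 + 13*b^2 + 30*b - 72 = (b - 4)*(b^3 - 4*b^2 - 3*b + 18) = (b - 4)*(b - 3)*(b^2 - b - 6) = (b - 4)*(b - 3)*(b + 2)*(b - 3)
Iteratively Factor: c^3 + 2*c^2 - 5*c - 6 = (c - 2)*(c^2 + 4*c + 3) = (c - 2)*(c + 1)*(c + 3)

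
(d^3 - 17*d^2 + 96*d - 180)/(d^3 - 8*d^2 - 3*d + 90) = (d - 6)/(d + 3)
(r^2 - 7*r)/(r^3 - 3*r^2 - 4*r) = (7 - r)/(-r^2 + 3*r + 4)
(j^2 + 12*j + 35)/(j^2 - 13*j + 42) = (j^2 + 12*j + 35)/(j^2 - 13*j + 42)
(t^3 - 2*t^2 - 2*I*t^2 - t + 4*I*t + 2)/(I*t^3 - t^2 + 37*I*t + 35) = (-I*t^2 + t*(-1 + 2*I) + 2)/(t^2 + 2*I*t + 35)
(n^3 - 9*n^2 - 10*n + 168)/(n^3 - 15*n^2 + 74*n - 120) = (n^2 - 3*n - 28)/(n^2 - 9*n + 20)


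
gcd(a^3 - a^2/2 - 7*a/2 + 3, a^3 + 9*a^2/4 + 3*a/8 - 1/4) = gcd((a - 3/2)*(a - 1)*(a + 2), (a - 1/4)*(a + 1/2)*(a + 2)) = a + 2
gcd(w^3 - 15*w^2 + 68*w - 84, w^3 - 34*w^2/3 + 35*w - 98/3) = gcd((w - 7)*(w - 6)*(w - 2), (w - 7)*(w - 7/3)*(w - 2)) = w^2 - 9*w + 14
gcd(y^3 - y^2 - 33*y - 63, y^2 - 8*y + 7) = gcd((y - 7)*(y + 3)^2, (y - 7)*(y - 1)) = y - 7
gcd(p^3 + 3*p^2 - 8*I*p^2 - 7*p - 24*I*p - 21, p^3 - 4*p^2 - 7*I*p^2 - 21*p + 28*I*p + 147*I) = p^2 + p*(3 - 7*I) - 21*I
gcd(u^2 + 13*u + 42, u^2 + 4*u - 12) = u + 6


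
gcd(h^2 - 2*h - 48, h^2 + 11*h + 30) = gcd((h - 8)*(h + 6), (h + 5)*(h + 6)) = h + 6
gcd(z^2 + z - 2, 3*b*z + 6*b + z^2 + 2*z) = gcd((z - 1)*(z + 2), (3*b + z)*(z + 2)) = z + 2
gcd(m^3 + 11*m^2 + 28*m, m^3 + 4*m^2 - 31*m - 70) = m + 7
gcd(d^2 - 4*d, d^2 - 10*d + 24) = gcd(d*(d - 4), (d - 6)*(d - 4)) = d - 4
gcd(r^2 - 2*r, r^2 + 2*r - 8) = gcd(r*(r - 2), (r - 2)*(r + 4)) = r - 2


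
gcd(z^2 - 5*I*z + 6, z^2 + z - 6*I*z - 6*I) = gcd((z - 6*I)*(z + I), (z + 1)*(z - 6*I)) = z - 6*I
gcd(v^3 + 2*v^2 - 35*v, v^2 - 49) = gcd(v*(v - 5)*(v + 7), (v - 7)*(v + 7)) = v + 7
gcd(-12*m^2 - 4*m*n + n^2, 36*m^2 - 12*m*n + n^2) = 6*m - n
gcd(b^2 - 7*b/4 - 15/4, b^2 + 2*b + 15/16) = b + 5/4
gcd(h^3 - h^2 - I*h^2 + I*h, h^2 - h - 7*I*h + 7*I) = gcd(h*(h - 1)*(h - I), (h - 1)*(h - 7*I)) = h - 1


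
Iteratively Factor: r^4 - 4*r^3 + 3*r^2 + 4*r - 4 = (r + 1)*(r^3 - 5*r^2 + 8*r - 4) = (r - 2)*(r + 1)*(r^2 - 3*r + 2) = (r - 2)*(r - 1)*(r + 1)*(r - 2)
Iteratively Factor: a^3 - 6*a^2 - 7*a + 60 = (a + 3)*(a^2 - 9*a + 20) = (a - 4)*(a + 3)*(a - 5)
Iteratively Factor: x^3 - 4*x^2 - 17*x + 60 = (x - 3)*(x^2 - x - 20) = (x - 5)*(x - 3)*(x + 4)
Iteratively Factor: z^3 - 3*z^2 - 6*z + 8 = (z - 4)*(z^2 + z - 2) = (z - 4)*(z - 1)*(z + 2)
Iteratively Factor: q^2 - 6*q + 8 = (q - 4)*(q - 2)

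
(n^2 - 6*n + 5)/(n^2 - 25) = (n - 1)/(n + 5)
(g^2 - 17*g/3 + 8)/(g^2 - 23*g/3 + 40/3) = (g - 3)/(g - 5)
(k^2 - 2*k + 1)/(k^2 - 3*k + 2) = (k - 1)/(k - 2)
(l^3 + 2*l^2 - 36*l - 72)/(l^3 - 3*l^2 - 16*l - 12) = (l + 6)/(l + 1)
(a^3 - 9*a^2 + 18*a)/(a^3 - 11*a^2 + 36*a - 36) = a/(a - 2)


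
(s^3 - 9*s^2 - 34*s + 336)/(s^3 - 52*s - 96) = (s - 7)/(s + 2)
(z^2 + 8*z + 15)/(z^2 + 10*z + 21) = (z + 5)/(z + 7)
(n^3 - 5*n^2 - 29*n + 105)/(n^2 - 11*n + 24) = (n^2 - 2*n - 35)/(n - 8)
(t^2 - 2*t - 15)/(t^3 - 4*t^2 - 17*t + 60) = (t + 3)/(t^2 + t - 12)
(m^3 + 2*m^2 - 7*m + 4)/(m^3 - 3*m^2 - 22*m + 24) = (m - 1)/(m - 6)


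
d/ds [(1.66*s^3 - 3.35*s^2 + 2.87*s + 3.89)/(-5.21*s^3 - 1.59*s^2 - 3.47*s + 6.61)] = (-20.0929*s^4 + 18.385*s^3 + 109.9063*s^2 - 31.9168*s + 32.469)/(27.1441*s^6 + 16.5678*s^5 + 38.6855*s^4 - 57.8416*s^3 - 8.9789*s^2 - 45.8734*s + 43.6921)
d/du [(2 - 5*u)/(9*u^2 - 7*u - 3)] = (45*u^2 - 36*u + 29)/(81*u^4 - 126*u^3 - 5*u^2 + 42*u + 9)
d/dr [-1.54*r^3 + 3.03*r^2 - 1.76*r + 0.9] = -4.62*r^2 + 6.06*r - 1.76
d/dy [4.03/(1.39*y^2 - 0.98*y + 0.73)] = (3.9494 - 11.2034*y)/(1.39*y^2 - 0.98*y + 0.73)^2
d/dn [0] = 0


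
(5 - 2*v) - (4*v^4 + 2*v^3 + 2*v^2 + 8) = -4*v^4 - 2*v^3 - 2*v^2 - 2*v - 3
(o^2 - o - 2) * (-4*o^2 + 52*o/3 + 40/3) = -4*o^4 + 64*o^3/3 + 4*o^2 - 48*o - 80/3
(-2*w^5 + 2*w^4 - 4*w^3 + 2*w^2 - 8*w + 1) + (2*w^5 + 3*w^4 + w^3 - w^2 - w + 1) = 5*w^4 - 3*w^3 + w^2 - 9*w + 2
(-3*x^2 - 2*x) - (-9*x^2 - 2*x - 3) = 6*x^2 + 3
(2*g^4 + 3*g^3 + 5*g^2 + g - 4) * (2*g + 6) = 4*g^5 + 18*g^4 + 28*g^3 + 32*g^2 - 2*g - 24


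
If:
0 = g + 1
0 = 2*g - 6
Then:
No Solution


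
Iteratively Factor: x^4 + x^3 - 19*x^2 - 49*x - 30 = (x + 2)*(x^3 - x^2 - 17*x - 15) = (x + 2)*(x + 3)*(x^2 - 4*x - 5) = (x - 5)*(x + 2)*(x + 3)*(x + 1)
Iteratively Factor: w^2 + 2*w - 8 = (w - 2)*(w + 4)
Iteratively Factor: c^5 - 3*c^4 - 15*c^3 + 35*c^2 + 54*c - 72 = (c + 2)*(c^4 - 5*c^3 - 5*c^2 + 45*c - 36) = (c - 3)*(c + 2)*(c^3 - 2*c^2 - 11*c + 12) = (c - 4)*(c - 3)*(c + 2)*(c^2 + 2*c - 3) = (c - 4)*(c - 3)*(c - 1)*(c + 2)*(c + 3)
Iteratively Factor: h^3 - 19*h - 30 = (h + 3)*(h^2 - 3*h - 10) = (h + 2)*(h + 3)*(h - 5)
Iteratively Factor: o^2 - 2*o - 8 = (o + 2)*(o - 4)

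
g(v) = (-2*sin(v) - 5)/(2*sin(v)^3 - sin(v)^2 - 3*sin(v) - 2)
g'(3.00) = 1.97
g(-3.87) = 1.64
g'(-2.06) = -2.93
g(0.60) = 1.68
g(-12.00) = 1.69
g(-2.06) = 2.15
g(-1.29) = 1.70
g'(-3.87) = 0.15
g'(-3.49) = 1.09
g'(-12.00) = -0.46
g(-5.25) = 1.66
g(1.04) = 1.66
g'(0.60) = -0.39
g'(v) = (-2*sin(v) - 5)*(-6*sin(v)^2*cos(v) + 2*sin(v)*cos(v) + 3*cos(v))/(2*sin(v)^3 - sin(v)^2 - 3*sin(v) - 2)^2 - 2*cos(v)/(2*sin(v)^3 - sin(v)^2 - 3*sin(v) - 2) = (8*sin(v)^3 + 28*sin(v)^2 - 10*sin(v) - 11)*cos(v)/(-2*sin(v)^3 + sin(v)^2 + 3*sin(v) + 2)^2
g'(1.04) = 0.20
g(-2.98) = 3.02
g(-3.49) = 1.86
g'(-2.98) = 3.57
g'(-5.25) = 0.19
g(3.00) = 2.17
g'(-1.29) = 1.46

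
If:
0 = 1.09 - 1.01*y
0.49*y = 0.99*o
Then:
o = 0.53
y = 1.08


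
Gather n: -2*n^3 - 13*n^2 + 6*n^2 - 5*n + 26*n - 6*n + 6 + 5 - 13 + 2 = -2*n^3 - 7*n^2 + 15*n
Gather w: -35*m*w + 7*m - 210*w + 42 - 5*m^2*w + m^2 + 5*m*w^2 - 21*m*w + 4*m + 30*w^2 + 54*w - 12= m^2 + 11*m + w^2*(5*m + 30) + w*(-5*m^2 - 56*m - 156) + 30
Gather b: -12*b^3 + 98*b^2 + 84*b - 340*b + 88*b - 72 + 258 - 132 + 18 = -12*b^3 + 98*b^2 - 168*b + 72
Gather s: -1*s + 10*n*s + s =10*n*s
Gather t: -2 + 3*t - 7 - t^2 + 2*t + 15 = -t^2 + 5*t + 6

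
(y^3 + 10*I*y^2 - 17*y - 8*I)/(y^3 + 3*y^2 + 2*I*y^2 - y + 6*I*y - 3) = (y + 8*I)/(y + 3)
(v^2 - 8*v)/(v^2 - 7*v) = (v - 8)/(v - 7)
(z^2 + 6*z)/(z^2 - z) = (z + 6)/(z - 1)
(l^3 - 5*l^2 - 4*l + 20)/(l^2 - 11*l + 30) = (l^2 - 4)/(l - 6)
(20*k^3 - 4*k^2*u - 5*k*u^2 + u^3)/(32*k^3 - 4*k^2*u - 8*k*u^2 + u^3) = (-5*k + u)/(-8*k + u)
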